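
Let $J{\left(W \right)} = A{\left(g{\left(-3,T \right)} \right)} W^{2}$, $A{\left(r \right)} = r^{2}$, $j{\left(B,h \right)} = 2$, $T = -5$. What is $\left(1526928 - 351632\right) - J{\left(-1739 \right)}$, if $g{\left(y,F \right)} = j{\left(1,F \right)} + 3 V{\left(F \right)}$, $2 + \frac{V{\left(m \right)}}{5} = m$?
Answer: $-32081724393$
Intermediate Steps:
$V{\left(m \right)} = -10 + 5 m$
$g{\left(y,F \right)} = -28 + 15 F$ ($g{\left(y,F \right)} = 2 + 3 \left(-10 + 5 F\right) = 2 + \left(-30 + 15 F\right) = -28 + 15 F$)
$J{\left(W \right)} = 10609 W^{2}$ ($J{\left(W \right)} = \left(-28 + 15 \left(-5\right)\right)^{2} W^{2} = \left(-28 - 75\right)^{2} W^{2} = \left(-103\right)^{2} W^{2} = 10609 W^{2}$)
$\left(1526928 - 351632\right) - J{\left(-1739 \right)} = \left(1526928 - 351632\right) - 10609 \left(-1739\right)^{2} = 1175296 - 10609 \cdot 3024121 = 1175296 - 32082899689 = -32081724393$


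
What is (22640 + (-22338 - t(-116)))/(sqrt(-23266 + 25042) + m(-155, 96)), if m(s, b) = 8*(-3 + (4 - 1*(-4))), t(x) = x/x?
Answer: -1505/22 + 301*sqrt(111)/44 ≈ 3.6644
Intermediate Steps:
t(x) = 1
m(s, b) = 40 (m(s, b) = 8*(-3 + (4 + 4)) = 8*(-3 + 8) = 8*5 = 40)
(22640 + (-22338 - t(-116)))/(sqrt(-23266 + 25042) + m(-155, 96)) = (22640 + (-22338 - 1*1))/(sqrt(-23266 + 25042) + 40) = (22640 + (-22338 - 1))/(sqrt(1776) + 40) = (22640 - 22339)/(4*sqrt(111) + 40) = 301/(40 + 4*sqrt(111))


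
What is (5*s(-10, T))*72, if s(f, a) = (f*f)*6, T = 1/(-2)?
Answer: 216000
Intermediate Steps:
T = -½ ≈ -0.50000
s(f, a) = 6*f² (s(f, a) = f²*6 = 6*f²)
(5*s(-10, T))*72 = (5*(6*(-10)²))*72 = (5*(6*100))*72 = (5*600)*72 = 3000*72 = 216000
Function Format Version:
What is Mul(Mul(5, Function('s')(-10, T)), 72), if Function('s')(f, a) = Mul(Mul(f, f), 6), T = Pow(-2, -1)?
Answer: 216000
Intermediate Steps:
T = Rational(-1, 2) ≈ -0.50000
Function('s')(f, a) = Mul(6, Pow(f, 2)) (Function('s')(f, a) = Mul(Pow(f, 2), 6) = Mul(6, Pow(f, 2)))
Mul(Mul(5, Function('s')(-10, T)), 72) = Mul(Mul(5, Mul(6, Pow(-10, 2))), 72) = Mul(Mul(5, Mul(6, 100)), 72) = Mul(Mul(5, 600), 72) = Mul(3000, 72) = 216000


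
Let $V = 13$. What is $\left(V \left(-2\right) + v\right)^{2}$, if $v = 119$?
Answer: $8649$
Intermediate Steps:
$\left(V \left(-2\right) + v\right)^{2} = \left(13 \left(-2\right) + 119\right)^{2} = \left(-26 + 119\right)^{2} = 93^{2} = 8649$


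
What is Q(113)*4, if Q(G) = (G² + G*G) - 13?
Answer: 102100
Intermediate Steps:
Q(G) = -13 + 2*G² (Q(G) = (G² + G²) - 13 = 2*G² - 13 = -13 + 2*G²)
Q(113)*4 = (-13 + 2*113²)*4 = (-13 + 2*12769)*4 = (-13 + 25538)*4 = 25525*4 = 102100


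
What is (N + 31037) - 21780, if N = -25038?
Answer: -15781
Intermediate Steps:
(N + 31037) - 21780 = (-25038 + 31037) - 21780 = 5999 - 21780 = -15781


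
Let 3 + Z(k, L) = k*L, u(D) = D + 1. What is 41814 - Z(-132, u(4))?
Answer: 42477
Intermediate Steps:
u(D) = 1 + D
Z(k, L) = -3 + L*k (Z(k, L) = -3 + k*L = -3 + L*k)
41814 - Z(-132, u(4)) = 41814 - (-3 + (1 + 4)*(-132)) = 41814 - (-3 + 5*(-132)) = 41814 - (-3 - 660) = 41814 - 1*(-663) = 41814 + 663 = 42477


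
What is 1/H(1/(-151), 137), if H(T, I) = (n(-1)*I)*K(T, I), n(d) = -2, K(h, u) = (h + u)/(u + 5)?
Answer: -10721/2833982 ≈ -0.0037830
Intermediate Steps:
K(h, u) = (h + u)/(5 + u)
H(T, I) = -2*I*(I + T)/(5 + I) (H(T, I) = (-2*I)*((T + I)/(5 + I)) = (-2*I)*((I + T)/(5 + I)) = -2*I*(I + T)/(5 + I))
1/H(1/(-151), 137) = 1/(-2*137*(137 + 1/(-151))/(5 + 137)) = 1/(-2*137*(137 - 1/151)/142) = 1/(-2*137*1/142*20686/151) = 1/(-2833982/10721) = -10721/2833982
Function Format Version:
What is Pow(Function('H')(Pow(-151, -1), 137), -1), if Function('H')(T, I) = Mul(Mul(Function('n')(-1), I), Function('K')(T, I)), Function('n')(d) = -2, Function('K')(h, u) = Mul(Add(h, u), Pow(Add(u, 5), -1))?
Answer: Rational(-10721, 2833982) ≈ -0.0037830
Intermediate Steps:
Function('K')(h, u) = Mul(Pow(Add(5, u), -1), Add(h, u)) (Function('K')(h, u) = Mul(Add(h, u), Pow(Add(5, u), -1)) = Mul(Pow(Add(5, u), -1), Add(h, u)))
Function('H')(T, I) = Mul(-2, I, Pow(Add(5, I), -1), Add(I, T)) (Function('H')(T, I) = Mul(Mul(-2, I), Mul(Pow(Add(5, I), -1), Add(T, I))) = Mul(Mul(-2, I), Mul(Pow(Add(5, I), -1), Add(I, T))) = Mul(-2, I, Pow(Add(5, I), -1), Add(I, T)))
Pow(Function('H')(Pow(-151, -1), 137), -1) = Pow(Mul(-2, 137, Pow(Add(5, 137), -1), Add(137, Pow(-151, -1))), -1) = Pow(Mul(-2, 137, Pow(142, -1), Add(137, Rational(-1, 151))), -1) = Pow(Mul(-2, 137, Rational(1, 142), Rational(20686, 151)), -1) = Pow(Rational(-2833982, 10721), -1) = Rational(-10721, 2833982)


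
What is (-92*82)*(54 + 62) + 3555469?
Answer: 2680365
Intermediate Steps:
(-92*82)*(54 + 62) + 3555469 = -7544*116 + 3555469 = -875104 + 3555469 = 2680365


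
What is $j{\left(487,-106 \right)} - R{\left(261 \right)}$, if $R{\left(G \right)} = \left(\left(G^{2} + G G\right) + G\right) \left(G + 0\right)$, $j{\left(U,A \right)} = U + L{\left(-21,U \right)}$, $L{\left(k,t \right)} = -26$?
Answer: $-35626822$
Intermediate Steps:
$j{\left(U,A \right)} = -26 + U$ ($j{\left(U,A \right)} = U - 26 = -26 + U$)
$R{\left(G \right)} = G \left(G + 2 G^{2}\right)$ ($R{\left(G \right)} = \left(\left(G^{2} + G^{2}\right) + G\right) G = \left(2 G^{2} + G\right) G = \left(G + 2 G^{2}\right) G = G \left(G + 2 G^{2}\right)$)
$j{\left(487,-106 \right)} - R{\left(261 \right)} = \left(-26 + 487\right) - 261^{2} \left(1 + 2 \cdot 261\right) = 461 - 68121 \left(1 + 522\right) = 461 - 68121 \cdot 523 = 461 - 35627283 = -35626822$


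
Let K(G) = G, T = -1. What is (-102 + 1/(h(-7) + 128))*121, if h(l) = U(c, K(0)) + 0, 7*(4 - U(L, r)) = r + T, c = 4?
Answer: -11415503/925 ≈ -12341.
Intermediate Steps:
U(L, r) = 29/7 - r/7 (U(L, r) = 4 - (r - 1)/7 = 4 - (-1 + r)/7 = 4 + (1/7 - r/7) = 29/7 - r/7)
h(l) = 29/7 (h(l) = (29/7 - 1/7*0) + 0 = (29/7 + 0) + 0 = 29/7 + 0 = 29/7)
(-102 + 1/(h(-7) + 128))*121 = (-102 + 1/(29/7 + 128))*121 = (-102 + 1/(925/7))*121 = (-102 + 7/925)*121 = -94343/925*121 = -11415503/925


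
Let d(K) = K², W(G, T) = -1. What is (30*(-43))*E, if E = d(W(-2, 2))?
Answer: -1290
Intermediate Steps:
E = 1 (E = (-1)² = 1)
(30*(-43))*E = (30*(-43))*1 = -1290*1 = -1290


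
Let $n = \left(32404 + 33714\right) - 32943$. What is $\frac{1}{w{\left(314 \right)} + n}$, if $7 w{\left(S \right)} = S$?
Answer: $\frac{7}{232539} \approx 3.0102 \cdot 10^{-5}$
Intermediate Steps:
$w{\left(S \right)} = \frac{S}{7}$
$n = 33175$ ($n = 66118 - 32943 = 33175$)
$\frac{1}{w{\left(314 \right)} + n} = \frac{1}{\frac{1}{7} \cdot 314 + 33175} = \frac{1}{\frac{314}{7} + 33175} = \frac{1}{\frac{232539}{7}} = \frac{7}{232539}$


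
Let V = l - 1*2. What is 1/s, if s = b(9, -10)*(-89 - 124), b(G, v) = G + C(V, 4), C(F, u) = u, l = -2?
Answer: -1/2769 ≈ -0.00036114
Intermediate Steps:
V = -4 (V = -2 - 1*2 = -2 - 2 = -4)
b(G, v) = 4 + G (b(G, v) = G + 4 = 4 + G)
s = -2769 (s = (4 + 9)*(-89 - 124) = 13*(-213) = -2769)
1/s = 1/(-2769) = -1/2769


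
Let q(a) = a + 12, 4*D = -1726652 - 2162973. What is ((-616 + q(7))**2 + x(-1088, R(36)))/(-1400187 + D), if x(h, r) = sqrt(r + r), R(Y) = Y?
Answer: -1425636/9490373 - 24*sqrt(2)/9490373 ≈ -0.15022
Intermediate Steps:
D = -3889625/4 (D = (-1726652 - 2162973)/4 = (1/4)*(-3889625) = -3889625/4 ≈ -9.7241e+5)
x(h, r) = sqrt(2)*sqrt(r) (x(h, r) = sqrt(2*r) = sqrt(2)*sqrt(r))
q(a) = 12 + a
((-616 + q(7))**2 + x(-1088, R(36)))/(-1400187 + D) = ((-616 + (12 + 7))**2 + sqrt(2)*sqrt(36))/(-1400187 - 3889625/4) = ((-616 + 19)**2 + sqrt(2)*6)/(-9490373/4) = ((-597)**2 + 6*sqrt(2))*(-4/9490373) = (356409 + 6*sqrt(2))*(-4/9490373) = -1425636/9490373 - 24*sqrt(2)/9490373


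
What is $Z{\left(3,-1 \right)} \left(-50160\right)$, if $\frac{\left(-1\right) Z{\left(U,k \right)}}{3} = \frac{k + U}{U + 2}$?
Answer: $60192$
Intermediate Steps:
$Z{\left(U,k \right)} = - \frac{3 \left(U + k\right)}{2 + U}$ ($Z{\left(U,k \right)} = - 3 \frac{k + U}{U + 2} = - 3 \frac{U + k}{2 + U} = - \frac{3 \left(U + k\right)}{2 + U}$)
$Z{\left(3,-1 \right)} \left(-50160\right) = \frac{3 \left(\left(-1\right) 3 - -1\right)}{2 + 3} \left(-50160\right) = \frac{3 \left(-3 + 1\right)}{5} \left(-50160\right) = 3 \cdot \frac{1}{5} \left(-2\right) \left(-50160\right) = \left(- \frac{6}{5}\right) \left(-50160\right) = 60192$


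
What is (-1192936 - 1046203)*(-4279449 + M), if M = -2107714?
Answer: 14301745772657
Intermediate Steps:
(-1192936 - 1046203)*(-4279449 + M) = (-1192936 - 1046203)*(-4279449 - 2107714) = -2239139*(-6387163) = 14301745772657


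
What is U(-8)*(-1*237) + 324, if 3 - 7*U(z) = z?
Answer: -339/7 ≈ -48.429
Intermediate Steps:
U(z) = 3/7 - z/7
U(-8)*(-1*237) + 324 = (3/7 - ⅐*(-8))*(-1*237) + 324 = (3/7 + 8/7)*(-237) + 324 = (11/7)*(-237) + 324 = -2607/7 + 324 = -339/7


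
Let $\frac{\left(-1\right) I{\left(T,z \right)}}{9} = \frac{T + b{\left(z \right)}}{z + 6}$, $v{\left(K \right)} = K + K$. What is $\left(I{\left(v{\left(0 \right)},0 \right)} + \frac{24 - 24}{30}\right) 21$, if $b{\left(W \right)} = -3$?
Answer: $\frac{189}{2} \approx 94.5$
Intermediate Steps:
$v{\left(K \right)} = 2 K$
$I{\left(T,z \right)} = - \frac{9 \left(-3 + T\right)}{6 + z}$ ($I{\left(T,z \right)} = - 9 \frac{T - 3}{z + 6} = - 9 \frac{-3 + T}{6 + z} = - \frac{9 \left(-3 + T\right)}{6 + z}$)
$\left(I{\left(v{\left(0 \right)},0 \right)} + \frac{24 - 24}{30}\right) 21 = \left(\frac{9 \left(3 - 2 \cdot 0\right)}{6 + 0} + \frac{24 - 24}{30}\right) 21 = \left(\frac{9 \left(3 - 0\right)}{6} + \left(24 - 24\right) \frac{1}{30}\right) 21 = \left(9 \cdot \frac{1}{6} \left(3 + 0\right) + 0 \cdot \frac{1}{30}\right) 21 = \left(9 \cdot \frac{1}{6} \cdot 3 + 0\right) 21 = \left(\frac{9}{2} + 0\right) 21 = \frac{9}{2} \cdot 21 = \frac{189}{2}$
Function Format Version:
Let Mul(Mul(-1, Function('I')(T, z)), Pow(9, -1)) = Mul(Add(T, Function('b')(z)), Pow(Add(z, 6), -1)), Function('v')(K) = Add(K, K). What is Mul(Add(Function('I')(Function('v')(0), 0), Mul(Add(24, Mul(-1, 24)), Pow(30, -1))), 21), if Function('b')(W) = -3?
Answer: Rational(189, 2) ≈ 94.500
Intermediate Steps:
Function('v')(K) = Mul(2, K)
Function('I')(T, z) = Mul(-9, Pow(Add(6, z), -1), Add(-3, T)) (Function('I')(T, z) = Mul(-9, Mul(Add(T, -3), Pow(Add(z, 6), -1))) = Mul(-9, Mul(Add(-3, T), Pow(Add(6, z), -1))) = Mul(-9, Mul(Pow(Add(6, z), -1), Add(-3, T))) = Mul(-9, Pow(Add(6, z), -1), Add(-3, T)))
Mul(Add(Function('I')(Function('v')(0), 0), Mul(Add(24, Mul(-1, 24)), Pow(30, -1))), 21) = Mul(Add(Mul(9, Pow(Add(6, 0), -1), Add(3, Mul(-1, Mul(2, 0)))), Mul(Add(24, Mul(-1, 24)), Pow(30, -1))), 21) = Mul(Add(Mul(9, Pow(6, -1), Add(3, Mul(-1, 0))), Mul(Add(24, -24), Rational(1, 30))), 21) = Mul(Add(Mul(9, Rational(1, 6), Add(3, 0)), Mul(0, Rational(1, 30))), 21) = Mul(Add(Mul(9, Rational(1, 6), 3), 0), 21) = Mul(Add(Rational(9, 2), 0), 21) = Mul(Rational(9, 2), 21) = Rational(189, 2)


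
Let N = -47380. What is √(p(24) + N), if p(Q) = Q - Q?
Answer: 2*I*√11845 ≈ 217.67*I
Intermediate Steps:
p(Q) = 0
√(p(24) + N) = √(0 - 47380) = √(-47380) = 2*I*√11845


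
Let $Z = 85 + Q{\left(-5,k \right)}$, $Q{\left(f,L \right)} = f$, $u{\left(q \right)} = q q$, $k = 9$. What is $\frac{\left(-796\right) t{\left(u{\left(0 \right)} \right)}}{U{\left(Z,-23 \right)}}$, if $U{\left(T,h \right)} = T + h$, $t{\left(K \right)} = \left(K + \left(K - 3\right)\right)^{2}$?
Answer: $- \frac{2388}{19} \approx -125.68$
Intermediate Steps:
$u{\left(q \right)} = q^{2}$
$t{\left(K \right)} = \left(-3 + 2 K\right)^{2}$ ($t{\left(K \right)} = \left(K + \left(K - 3\right)\right)^{2} = \left(K + \left(-3 + K\right)\right)^{2} = \left(-3 + 2 K\right)^{2}$)
$Z = 80$ ($Z = 85 - 5 = 80$)
$\frac{\left(-796\right) t{\left(u{\left(0 \right)} \right)}}{U{\left(Z,-23 \right)}} = \frac{\left(-796\right) \left(-3 + 2 \cdot 0^{2}\right)^{2}}{80 - 23} = \frac{\left(-796\right) \left(-3 + 2 \cdot 0\right)^{2}}{57} = - 796 \left(-3 + 0\right)^{2} \cdot \frac{1}{57} = - 796 \left(-3\right)^{2} \cdot \frac{1}{57} = \left(-796\right) 9 \cdot \frac{1}{57} = \left(-7164\right) \frac{1}{57} = - \frac{2388}{19}$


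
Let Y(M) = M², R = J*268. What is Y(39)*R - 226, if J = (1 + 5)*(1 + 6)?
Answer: 17120150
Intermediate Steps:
J = 42 (J = 6*7 = 42)
R = 11256 (R = 42*268 = 11256)
Y(39)*R - 226 = 39²*11256 - 226 = 1521*11256 - 226 = 17120376 - 226 = 17120150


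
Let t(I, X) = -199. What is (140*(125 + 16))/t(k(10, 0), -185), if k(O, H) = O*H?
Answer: -19740/199 ≈ -99.196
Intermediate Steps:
k(O, H) = H*O
(140*(125 + 16))/t(k(10, 0), -185) = (140*(125 + 16))/(-199) = (140*141)*(-1/199) = 19740*(-1/199) = -19740/199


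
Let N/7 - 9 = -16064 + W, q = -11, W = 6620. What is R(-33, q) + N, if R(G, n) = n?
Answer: -66056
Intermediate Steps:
N = -66045 (N = 63 + 7*(-16064 + 6620) = 63 + 7*(-9444) = 63 - 66108 = -66045)
R(-33, q) + N = -11 - 66045 = -66056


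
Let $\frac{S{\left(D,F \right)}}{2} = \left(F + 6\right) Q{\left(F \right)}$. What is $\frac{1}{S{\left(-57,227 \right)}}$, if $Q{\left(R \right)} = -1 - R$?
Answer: $- \frac{1}{106248} \approx -9.4119 \cdot 10^{-6}$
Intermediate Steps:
$S{\left(D,F \right)} = 2 \left(-1 - F\right) \left(6 + F\right)$ ($S{\left(D,F \right)} = 2 \left(F + 6\right) \left(-1 - F\right) = 2 \left(6 + F\right) \left(-1 - F\right) = 2 \left(-1 - F\right) \left(6 + F\right)$)
$\frac{1}{S{\left(-57,227 \right)}} = \frac{1}{\left(-2\right) \left(1 + 227\right) \left(6 + 227\right)} = \frac{1}{\left(-2\right) 228 \cdot 233} = \frac{1}{-106248} = - \frac{1}{106248}$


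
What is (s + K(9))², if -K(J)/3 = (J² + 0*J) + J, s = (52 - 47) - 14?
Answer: 77841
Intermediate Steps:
s = -9 (s = 5 - 14 = -9)
K(J) = -3*J - 3*J² (K(J) = -3*((J² + 0*J) + J) = -3*((J² + 0) + J) = -3*(J² + J) = -3*(J + J²) = -3*J - 3*J²)
(s + K(9))² = (-9 - 3*9*(1 + 9))² = (-9 - 3*9*10)² = (-9 - 270)² = (-279)² = 77841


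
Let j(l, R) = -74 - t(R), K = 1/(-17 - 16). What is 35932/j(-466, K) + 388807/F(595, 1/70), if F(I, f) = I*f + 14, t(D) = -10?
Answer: 12037589/720 ≈ 16719.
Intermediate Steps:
K = -1/33 (K = 1/(-33) = -1/33 ≈ -0.030303)
F(I, f) = 14 + I*f
j(l, R) = -64 (j(l, R) = -74 - 1*(-10) = -74 + 10 = -64)
35932/j(-466, K) + 388807/F(595, 1/70) = 35932/(-64) + 388807/(14 + 595/70) = 35932*(-1/64) + 388807/(14 + 595*(1/70)) = -8983/16 + 388807/(14 + 17/2) = -8983/16 + 388807/(45/2) = -8983/16 + 388807*(2/45) = -8983/16 + 777614/45 = 12037589/720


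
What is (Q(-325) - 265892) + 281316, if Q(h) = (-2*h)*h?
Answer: -195826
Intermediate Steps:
Q(h) = -2*h²
(Q(-325) - 265892) + 281316 = (-2*(-325)² - 265892) + 281316 = (-2*105625 - 265892) + 281316 = (-211250 - 265892) + 281316 = -477142 + 281316 = -195826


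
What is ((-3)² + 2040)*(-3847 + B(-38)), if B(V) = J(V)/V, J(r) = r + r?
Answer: -7878405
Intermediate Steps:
J(r) = 2*r
B(V) = 2 (B(V) = (2*V)/V = 2)
((-3)² + 2040)*(-3847 + B(-38)) = ((-3)² + 2040)*(-3847 + 2) = (9 + 2040)*(-3845) = 2049*(-3845) = -7878405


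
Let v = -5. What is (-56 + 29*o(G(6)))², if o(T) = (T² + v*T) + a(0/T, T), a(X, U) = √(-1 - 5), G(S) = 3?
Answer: 47854 - 13340*I*√6 ≈ 47854.0 - 32676.0*I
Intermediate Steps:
a(X, U) = I*√6 (a(X, U) = √(-6) = I*√6)
o(T) = T² - 5*T + I*√6 (o(T) = (T² - 5*T) + I*√6 = T² - 5*T + I*√6)
(-56 + 29*o(G(6)))² = (-56 + 29*(3² - 5*3 + I*√6))² = (-56 + 29*(9 - 15 + I*√6))² = (-56 + 29*(-6 + I*√6))² = (-56 + (-174 + 29*I*√6))² = (-230 + 29*I*√6)²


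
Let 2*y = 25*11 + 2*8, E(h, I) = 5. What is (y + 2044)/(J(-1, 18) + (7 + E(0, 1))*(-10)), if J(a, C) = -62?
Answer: -4379/364 ≈ -12.030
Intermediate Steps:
y = 291/2 (y = (25*11 + 2*8)/2 = (275 + 16)/2 = (½)*291 = 291/2 ≈ 145.50)
(y + 2044)/(J(-1, 18) + (7 + E(0, 1))*(-10)) = (291/2 + 2044)/(-62 + (7 + 5)*(-10)) = 4379/(2*(-62 + 12*(-10))) = 4379/(2*(-62 - 120)) = (4379/2)/(-182) = (4379/2)*(-1/182) = -4379/364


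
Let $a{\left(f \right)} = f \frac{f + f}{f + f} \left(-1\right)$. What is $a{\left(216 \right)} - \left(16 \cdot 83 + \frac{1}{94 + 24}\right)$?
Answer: $- \frac{182193}{118} \approx -1544.0$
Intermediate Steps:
$a{\left(f \right)} = - f$ ($a{\left(f \right)} = f \frac{2 f}{2 f} \left(-1\right) = f 2 f \frac{1}{2 f} \left(-1\right) = f 1 \left(-1\right) = f \left(-1\right) = - f$)
$a{\left(216 \right)} - \left(16 \cdot 83 + \frac{1}{94 + 24}\right) = \left(-1\right) 216 - \left(16 \cdot 83 + \frac{1}{94 + 24}\right) = -216 - \left(1328 + \frac{1}{118}\right) = -216 - \frac{156705}{118} = - \frac{182193}{118}$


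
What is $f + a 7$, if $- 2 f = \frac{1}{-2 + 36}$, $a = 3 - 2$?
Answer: $\frac{475}{68} \approx 6.9853$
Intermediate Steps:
$a = 1$
$f = - \frac{1}{68}$ ($f = - \frac{1}{2 \left(-2 + 36\right)} = - \frac{1}{2 \cdot 34} = \left(- \frac{1}{2}\right) \frac{1}{34} = - \frac{1}{68} \approx -0.014706$)
$f + a 7 = - \frac{1}{68} + 1 \cdot 7 = - \frac{1}{68} + 7 = \frac{475}{68}$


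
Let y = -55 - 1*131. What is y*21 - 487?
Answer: -4393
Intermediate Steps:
y = -186 (y = -55 - 131 = -186)
y*21 - 487 = -186*21 - 487 = -3906 - 487 = -4393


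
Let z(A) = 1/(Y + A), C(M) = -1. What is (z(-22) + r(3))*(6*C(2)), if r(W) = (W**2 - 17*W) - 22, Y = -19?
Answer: 15750/41 ≈ 384.15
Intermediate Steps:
z(A) = 1/(-19 + A)
r(W) = -22 + W**2 - 17*W
(z(-22) + r(3))*(6*C(2)) = (1/(-19 - 22) + (-22 + 3**2 - 17*3))*(6*(-1)) = (1/(-41) + (-22 + 9 - 51))*(-6) = (-1/41 - 64)*(-6) = -2625/41*(-6) = 15750/41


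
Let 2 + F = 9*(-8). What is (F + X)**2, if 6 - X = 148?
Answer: 46656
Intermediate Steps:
F = -74 (F = -2 + 9*(-8) = -2 - 72 = -74)
X = -142 (X = 6 - 1*148 = 6 - 148 = -142)
(F + X)**2 = (-74 - 142)**2 = (-216)**2 = 46656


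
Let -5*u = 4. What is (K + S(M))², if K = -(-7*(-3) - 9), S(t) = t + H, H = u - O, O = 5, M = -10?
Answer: 19321/25 ≈ 772.84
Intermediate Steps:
u = -⅘ (u = -⅕*4 = -⅘ ≈ -0.80000)
H = -29/5 (H = -⅘ - 1*5 = -⅘ - 5 = -29/5 ≈ -5.8000)
S(t) = -29/5 + t (S(t) = t - 29/5 = -29/5 + t)
K = -12 (K = -(21 - 9) = -1*12 = -12)
(K + S(M))² = (-12 + (-29/5 - 10))² = (-12 - 79/5)² = (-139/5)² = 19321/25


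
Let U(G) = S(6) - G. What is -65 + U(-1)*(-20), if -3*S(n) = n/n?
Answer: -235/3 ≈ -78.333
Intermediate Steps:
S(n) = -⅓ (S(n) = -n/(3*n) = -⅓*1 = -⅓)
U(G) = -⅓ - G
-65 + U(-1)*(-20) = -65 + (-⅓ - 1*(-1))*(-20) = -65 + (-⅓ + 1)*(-20) = -65 + (⅔)*(-20) = -65 - 40/3 = -235/3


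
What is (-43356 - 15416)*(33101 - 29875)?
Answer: -189598472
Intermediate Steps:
(-43356 - 15416)*(33101 - 29875) = -58772*3226 = -189598472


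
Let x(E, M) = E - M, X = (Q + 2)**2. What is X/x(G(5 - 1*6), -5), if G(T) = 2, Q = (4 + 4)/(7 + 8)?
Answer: 1444/1575 ≈ 0.91683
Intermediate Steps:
Q = 8/15 ≈ 0.53333
X = 1444/225 (X = (8/15 + 2)**2 = (38/15)**2 = 1444/225 ≈ 6.4178)
X/x(G(5 - 1*6), -5) = 1444/(225*(2 - 1*(-5))) = 1444/(225*(2 + 5)) = (1444/225)/7 = (1444/225)*(1/7) = 1444/1575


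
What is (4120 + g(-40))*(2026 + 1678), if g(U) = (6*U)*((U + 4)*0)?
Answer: 15260480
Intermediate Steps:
g(U) = 0 (g(U) = (6*U)*((4 + U)*0) = (6*U)*0 = 0)
(4120 + g(-40))*(2026 + 1678) = (4120 + 0)*(2026 + 1678) = 4120*3704 = 15260480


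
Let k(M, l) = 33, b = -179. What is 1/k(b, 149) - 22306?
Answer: -736097/33 ≈ -22306.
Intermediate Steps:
1/k(b, 149) - 22306 = 1/33 - 22306 = -736097/33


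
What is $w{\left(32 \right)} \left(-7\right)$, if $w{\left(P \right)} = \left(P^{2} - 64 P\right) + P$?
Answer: $6944$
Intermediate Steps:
$w{\left(P \right)} = P^{2} - 63 P$
$w{\left(32 \right)} \left(-7\right) = 32 \left(-63 + 32\right) \left(-7\right) = 32 \left(-31\right) \left(-7\right) = \left(-992\right) \left(-7\right) = 6944$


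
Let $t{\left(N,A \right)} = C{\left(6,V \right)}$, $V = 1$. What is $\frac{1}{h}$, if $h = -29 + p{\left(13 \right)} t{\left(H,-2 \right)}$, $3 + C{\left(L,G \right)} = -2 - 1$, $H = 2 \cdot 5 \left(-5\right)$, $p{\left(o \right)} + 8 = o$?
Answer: $- \frac{1}{59} \approx -0.016949$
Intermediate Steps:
$p{\left(o \right)} = -8 + o$
$H = -50$ ($H = 10 \left(-5\right) = -50$)
$C{\left(L,G \right)} = -6$ ($C{\left(L,G \right)} = -3 - 3 = -6$)
$t{\left(N,A \right)} = -6$
$h = -59$ ($h = -29 + \left(-8 + 13\right) \left(-6\right) = -29 + 5 \left(-6\right) = -29 - 30 = -59$)
$\frac{1}{h} = \frac{1}{-59} = - \frac{1}{59}$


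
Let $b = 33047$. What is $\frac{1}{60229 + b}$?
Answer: $\frac{1}{93276} \approx 1.0721 \cdot 10^{-5}$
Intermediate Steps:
$\frac{1}{60229 + b} = \frac{1}{60229 + 33047} = \frac{1}{93276}$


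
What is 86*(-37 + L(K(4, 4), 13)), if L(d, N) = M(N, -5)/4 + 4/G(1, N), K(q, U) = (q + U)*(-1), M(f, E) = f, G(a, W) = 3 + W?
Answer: -2881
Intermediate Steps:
K(q, U) = -U - q (K(q, U) = (U + q)*(-1) = -U - q)
L(d, N) = 4/(3 + N) + N/4 (L(d, N) = N/4 + 4/(3 + N) = 4/(3 + N) + N/4)
86*(-37 + L(K(4, 4), 13)) = 86*(-37 + (16 + 13*(3 + 13))/(4*(3 + 13))) = 86*(-37 + (¼)*(16 + 13*16)/16) = 86*(-37 + (¼)*(1/16)*(16 + 208)) = 86*(-37 + (¼)*(1/16)*224) = 86*(-37 + 7/2) = 86*(-67/2) = -2881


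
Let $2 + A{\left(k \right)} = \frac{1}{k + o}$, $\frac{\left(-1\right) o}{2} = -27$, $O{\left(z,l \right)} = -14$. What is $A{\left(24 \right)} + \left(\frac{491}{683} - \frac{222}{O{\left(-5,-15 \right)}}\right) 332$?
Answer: $\frac{2051516945}{372918} \approx 5501.3$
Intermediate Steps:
$o = 54$ ($o = \left(-2\right) \left(-27\right) = 54$)
$A{\left(k \right)} = -2 + \frac{1}{54 + k}$ ($A{\left(k \right)} = -2 + \frac{1}{k + 54} = -2 + \frac{1}{54 + k}$)
$A{\left(24 \right)} + \left(\frac{491}{683} - \frac{222}{O{\left(-5,-15 \right)}}\right) 332 = \frac{-107 - 48}{54 + 24} + \left(\frac{491}{683} - \frac{222}{-14}\right) 332 = \frac{-107 - 48}{78} + \left(491 \cdot \frac{1}{683} - - \frac{111}{7}\right) 332 = \frac{1}{78} \left(-155\right) + \left(\frac{491}{683} + \frac{111}{7}\right) 332 = - \frac{155}{78} + \frac{79250}{4781} \cdot 332 = - \frac{155}{78} + \frac{26311000}{4781} = \frac{2051516945}{372918}$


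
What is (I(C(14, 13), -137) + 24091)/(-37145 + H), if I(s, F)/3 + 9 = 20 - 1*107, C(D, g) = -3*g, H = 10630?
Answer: -23803/26515 ≈ -0.89772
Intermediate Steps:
I(s, F) = -288 (I(s, F) = -27 + 3*(20 - 1*107) = -27 + 3*(20 - 107) = -27 + 3*(-87) = -27 - 261 = -288)
(I(C(14, 13), -137) + 24091)/(-37145 + H) = (-288 + 24091)/(-37145 + 10630) = 23803/(-26515) = 23803*(-1/26515) = -23803/26515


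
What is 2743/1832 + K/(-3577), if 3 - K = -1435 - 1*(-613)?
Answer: 8300311/6553064 ≈ 1.2666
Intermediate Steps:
K = 825 (K = 3 - (-1435 - 1*(-613)) = 3 - (-1435 + 613) = 3 - 1*(-822) = 3 + 822 = 825)
2743/1832 + K/(-3577) = 2743/1832 + 825/(-3577) = 2743*(1/1832) + 825*(-1/3577) = 2743/1832 - 825/3577 = 8300311/6553064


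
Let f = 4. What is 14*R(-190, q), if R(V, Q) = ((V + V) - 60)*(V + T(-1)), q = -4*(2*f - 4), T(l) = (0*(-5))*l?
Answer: 1170400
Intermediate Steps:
T(l) = 0 (T(l) = 0*l = 0)
q = -16 (q = -4*(2*4 - 4) = -4*(8 - 4) = -4*4 = -16)
R(V, Q) = V*(-60 + 2*V) (R(V, Q) = ((V + V) - 60)*(V + 0) = (2*V - 60)*V = (-60 + 2*V)*V = V*(-60 + 2*V))
14*R(-190, q) = 14*(2*(-190)*(-30 - 190)) = 14*(2*(-190)*(-220)) = 14*83600 = 1170400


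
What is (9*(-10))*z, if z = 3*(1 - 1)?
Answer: 0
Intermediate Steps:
z = 0 (z = 3*0 = 0)
(9*(-10))*z = (9*(-10))*0 = -90*0 = 0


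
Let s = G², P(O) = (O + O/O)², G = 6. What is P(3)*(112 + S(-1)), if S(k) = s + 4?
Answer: 2432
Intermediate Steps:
P(O) = (1 + O)² (P(O) = (O + 1)² = (1 + O)²)
s = 36 (s = 6² = 36)
S(k) = 40 (S(k) = 36 + 4 = 40)
P(3)*(112 + S(-1)) = (1 + 3)²*(112 + 40) = 4²*152 = 16*152 = 2432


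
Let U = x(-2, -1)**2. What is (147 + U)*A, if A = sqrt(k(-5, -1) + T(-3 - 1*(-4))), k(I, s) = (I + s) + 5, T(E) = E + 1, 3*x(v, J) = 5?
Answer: 1348/9 ≈ 149.78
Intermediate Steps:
x(v, J) = 5/3 (x(v, J) = (1/3)*5 = 5/3)
T(E) = 1 + E
k(I, s) = 5 + I + s
U = 25/9 (U = (5/3)**2 = 25/9 ≈ 2.7778)
A = 1 (A = sqrt((5 - 5 - 1) + (1 + (-3 - 1*(-4)))) = sqrt(-1 + (1 + (-3 + 4))) = sqrt(-1 + (1 + 1)) = sqrt(-1 + 2) = sqrt(1) = 1)
(147 + U)*A = (147 + 25/9)*1 = (1348/9)*1 = 1348/9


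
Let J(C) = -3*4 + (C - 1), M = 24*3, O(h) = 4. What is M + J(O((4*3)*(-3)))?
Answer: 63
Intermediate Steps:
M = 72
J(C) = -13 + C (J(C) = -12 + (-1 + C) = -13 + C)
M + J(O((4*3)*(-3))) = 72 + (-13 + 4) = 72 - 9 = 63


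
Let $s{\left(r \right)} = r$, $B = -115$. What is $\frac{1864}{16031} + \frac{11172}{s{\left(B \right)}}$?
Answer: $- \frac{7777564}{80155} \approx -97.031$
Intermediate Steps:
$\frac{1864}{16031} + \frac{11172}{s{\left(B \right)}} = \frac{1864}{16031} + \frac{11172}{-115} = 1864 \cdot \frac{1}{16031} + 11172 \left(- \frac{1}{115}\right) = \frac{1864}{16031} - \frac{11172}{115} = - \frac{7777564}{80155}$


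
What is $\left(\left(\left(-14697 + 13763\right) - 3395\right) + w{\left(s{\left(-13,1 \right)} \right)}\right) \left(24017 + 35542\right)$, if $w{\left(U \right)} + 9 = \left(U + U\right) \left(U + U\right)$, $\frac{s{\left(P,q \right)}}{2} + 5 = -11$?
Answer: $-14413278$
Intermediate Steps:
$s{\left(P,q \right)} = -32$ ($s{\left(P,q \right)} = -10 + 2 \left(-11\right) = -10 - 22 = -32$)
$w{\left(U \right)} = -9 + 4 U^{2}$ ($w{\left(U \right)} = -9 + \left(U + U\right) \left(U + U\right) = -9 + 2 U 2 U = -9 + 4 U^{2}$)
$\left(\left(\left(-14697 + 13763\right) - 3395\right) + w{\left(s{\left(-13,1 \right)} \right)}\right) \left(24017 + 35542\right) = \left(\left(\left(-14697 + 13763\right) - 3395\right) - \left(9 - 4 \left(-32\right)^{2}\right)\right) \left(24017 + 35542\right) = \left(\left(-934 - 3395\right) + \left(-9 + 4 \cdot 1024\right)\right) 59559 = \left(-4329 + \left(-9 + 4096\right)\right) 59559 = \left(-4329 + 4087\right) 59559 = \left(-242\right) 59559 = -14413278$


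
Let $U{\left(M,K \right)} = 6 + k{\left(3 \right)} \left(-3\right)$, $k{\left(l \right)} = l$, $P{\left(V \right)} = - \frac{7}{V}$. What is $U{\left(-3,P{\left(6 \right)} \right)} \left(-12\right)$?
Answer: $36$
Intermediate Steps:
$U{\left(M,K \right)} = -3$ ($U{\left(M,K \right)} = 6 + 3 \left(-3\right) = 6 - 9 = -3$)
$U{\left(-3,P{\left(6 \right)} \right)} \left(-12\right) = \left(-3\right) \left(-12\right) = 36$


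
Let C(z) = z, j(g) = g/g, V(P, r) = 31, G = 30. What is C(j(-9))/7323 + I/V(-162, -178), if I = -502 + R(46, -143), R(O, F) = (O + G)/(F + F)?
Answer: -525962719/32462859 ≈ -16.202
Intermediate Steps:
j(g) = 1
R(O, F) = (30 + O)/(2*F) (R(O, F) = (O + 30)/(F + F) = (30 + O)/((2*F)) = (30 + O)*(1/(2*F)) = (30 + O)/(2*F))
I = -71824/143 (I = -502 + (½)*(30 + 46)/(-143) = -502 + (½)*(-1/143)*76 = -502 - 38/143 = -71824/143 ≈ -502.27)
C(j(-9))/7323 + I/V(-162, -178) = 1/7323 - 71824/143/31 = 1*(1/7323) - 71824/143*1/31 = 1/7323 - 71824/4433 = -525962719/32462859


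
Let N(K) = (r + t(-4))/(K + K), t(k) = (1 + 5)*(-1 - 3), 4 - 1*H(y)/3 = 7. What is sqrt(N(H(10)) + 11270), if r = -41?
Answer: 5*sqrt(16234)/6 ≈ 106.18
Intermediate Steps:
H(y) = -9 (H(y) = 12 - 3*7 = 12 - 21 = -9)
t(k) = -24 (t(k) = 6*(-4) = -24)
N(K) = -65/(2*K) (N(K) = (-41 - 24)/(K + K) = -65*1/(2*K) = -65/(2*K))
sqrt(N(H(10)) + 11270) = sqrt(-65/2/(-9) + 11270) = sqrt(-65/2*(-1/9) + 11270) = sqrt(65/18 + 11270) = sqrt(202925/18) = 5*sqrt(16234)/6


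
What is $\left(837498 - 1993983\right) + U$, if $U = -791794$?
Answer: $-1948279$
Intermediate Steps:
$\left(837498 - 1993983\right) + U = \left(837498 - 1993983\right) - 791794 = -1156485 - 791794 = -1948279$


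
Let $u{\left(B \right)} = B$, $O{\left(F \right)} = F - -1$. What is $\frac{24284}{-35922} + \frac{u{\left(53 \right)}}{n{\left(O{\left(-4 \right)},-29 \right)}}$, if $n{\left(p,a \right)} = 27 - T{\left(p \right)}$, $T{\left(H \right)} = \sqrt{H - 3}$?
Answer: $\frac{5592607}{4400445} + \frac{53 i \sqrt{6}}{735} \approx 1.2709 + 0.17663 i$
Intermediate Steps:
$O{\left(F \right)} = 1 + F$ ($O{\left(F \right)} = F + 1 = 1 + F$)
$T{\left(H \right)} = \sqrt{-3 + H}$
$n{\left(p,a \right)} = 27 - \sqrt{-3 + p}$
$\frac{24284}{-35922} + \frac{u{\left(53 \right)}}{n{\left(O{\left(-4 \right)},-29 \right)}} = \frac{24284}{-35922} + \frac{53}{27 - \sqrt{-3 + \left(1 - 4\right)}} = 24284 \left(- \frac{1}{35922}\right) + \frac{53}{27 - \sqrt{-3 - 3}} = - \frac{12142}{17961} + \frac{53}{27 - \sqrt{-6}} = - \frac{12142}{17961} + \frac{53}{27 - i \sqrt{6}}$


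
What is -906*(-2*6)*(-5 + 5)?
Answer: 0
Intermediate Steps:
-906*(-2*6)*(-5 + 5) = -(-10872)*0 = -906*0 = 0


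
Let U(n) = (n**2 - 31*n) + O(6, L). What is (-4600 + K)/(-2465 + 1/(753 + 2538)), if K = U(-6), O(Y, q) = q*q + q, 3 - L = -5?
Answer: 7085523/4056157 ≈ 1.7469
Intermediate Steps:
L = 8 (L = 3 - 1*(-5) = 3 + 5 = 8)
O(Y, q) = q + q**2 (O(Y, q) = q**2 + q = q + q**2)
U(n) = 72 + n**2 - 31*n (U(n) = (n**2 - 31*n) + 8*(1 + 8) = (n**2 - 31*n) + 8*9 = (n**2 - 31*n) + 72 = 72 + n**2 - 31*n)
K = 294 (K = 72 + (-6)**2 - 31*(-6) = 72 + 36 + 186 = 294)
(-4600 + K)/(-2465 + 1/(753 + 2538)) = (-4600 + 294)/(-2465 + 1/(753 + 2538)) = -4306/(-2465 + 1/3291) = -4306/(-8112314/3291) = -4306*(-3291/8112314) = 7085523/4056157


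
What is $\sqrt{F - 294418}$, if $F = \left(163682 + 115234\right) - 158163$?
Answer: $i \sqrt{173665} \approx 416.73 i$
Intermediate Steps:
$F = 120753$ ($F = 278916 - 158163 = 120753$)
$\sqrt{F - 294418} = \sqrt{120753 - 294418} = \sqrt{-173665} = i \sqrt{173665}$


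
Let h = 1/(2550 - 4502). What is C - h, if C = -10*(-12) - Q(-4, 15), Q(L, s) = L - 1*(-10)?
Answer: 222529/1952 ≈ 114.00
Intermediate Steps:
Q(L, s) = 10 + L (Q(L, s) = L + 10 = 10 + L)
h = -1/1952 (h = 1/(-1952) = -1/1952 ≈ -0.00051230)
C = 114 (C = -10*(-12) - (10 - 4) = 120 - 1*6 = 120 - 6 = 114)
C - h = 114 - 1*(-1/1952) = 114 + 1/1952 = 222529/1952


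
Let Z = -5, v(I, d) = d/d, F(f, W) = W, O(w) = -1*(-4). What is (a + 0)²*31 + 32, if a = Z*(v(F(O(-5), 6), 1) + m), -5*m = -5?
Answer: 3132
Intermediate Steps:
m = 1 (m = -⅕*(-5) = 1)
O(w) = 4
v(I, d) = 1
a = -10 (a = -5*(1 + 1) = -5*2 = -10)
(a + 0)²*31 + 32 = (-10 + 0)²*31 + 32 = (-10)²*31 + 32 = 100*31 + 32 = 3100 + 32 = 3132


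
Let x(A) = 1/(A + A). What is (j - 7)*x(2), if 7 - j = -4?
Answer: 1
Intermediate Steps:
j = 11 (j = 7 - 1*(-4) = 7 + 4 = 11)
x(A) = 1/(2*A)
(j - 7)*x(2) = (11 - 7)*((½)/2) = 4*((½)*(½)) = 4*(¼) = 1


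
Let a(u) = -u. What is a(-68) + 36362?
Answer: 36430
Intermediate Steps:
a(-68) + 36362 = -1*(-68) + 36362 = 68 + 36362 = 36430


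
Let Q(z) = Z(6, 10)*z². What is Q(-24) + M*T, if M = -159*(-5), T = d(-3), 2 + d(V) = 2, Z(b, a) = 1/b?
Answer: 96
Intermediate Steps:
d(V) = 0 (d(V) = -2 + 2 = 0)
T = 0
Q(z) = z²/6
M = 795
Q(-24) + M*T = (⅙)*(-24)² + 795*0 = (⅙)*576 + 0 = 96 + 0 = 96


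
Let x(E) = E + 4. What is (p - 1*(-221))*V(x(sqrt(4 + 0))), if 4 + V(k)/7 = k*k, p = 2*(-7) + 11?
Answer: 48832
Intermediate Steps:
p = -3 (p = -14 + 11 = -3)
x(E) = 4 + E
V(k) = -28 + 7*k**2 (V(k) = -28 + 7*(k*k) = -28 + 7*k**2)
(p - 1*(-221))*V(x(sqrt(4 + 0))) = (-3 - 1*(-221))*(-28 + 7*(4 + sqrt(4 + 0))**2) = (-3 + 221)*(-28 + 7*(4 + sqrt(4))**2) = 218*(-28 + 7*(4 + 2)**2) = 218*(-28 + 7*6**2) = 218*(-28 + 7*36) = 218*(-28 + 252) = 218*224 = 48832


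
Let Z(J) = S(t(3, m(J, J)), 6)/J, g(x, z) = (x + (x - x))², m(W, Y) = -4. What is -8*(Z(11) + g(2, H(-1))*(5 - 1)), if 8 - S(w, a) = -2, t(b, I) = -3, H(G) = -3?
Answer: -1488/11 ≈ -135.27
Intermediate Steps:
g(x, z) = x² (g(x, z) = (x + 0)² = x²)
S(w, a) = 10 (S(w, a) = 8 - 1*(-2) = 8 + 2 = 10)
Z(J) = 10/J
-8*(Z(11) + g(2, H(-1))*(5 - 1)) = -8*(10/11 + 2²*(5 - 1)) = -8*(10*(1/11) + 4*4) = -8*(10/11 + 16) = -8*186/11 = -1488/11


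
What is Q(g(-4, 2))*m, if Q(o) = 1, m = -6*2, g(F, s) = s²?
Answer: -12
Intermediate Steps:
m = -12
Q(g(-4, 2))*m = 1*(-12) = -12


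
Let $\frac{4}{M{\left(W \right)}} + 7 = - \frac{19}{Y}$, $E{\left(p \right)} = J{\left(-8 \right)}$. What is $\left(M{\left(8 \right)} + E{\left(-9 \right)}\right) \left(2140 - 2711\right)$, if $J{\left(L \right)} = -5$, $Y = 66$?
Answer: $\frac{1523999}{481} \approx 3168.4$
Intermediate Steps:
$E{\left(p \right)} = -5$
$M{\left(W \right)} = - \frac{264}{481}$ ($M{\left(W \right)} = \frac{4}{-7 - \frac{19}{66}} = \frac{4}{- \frac{481}{66}} = 4 \left(- \frac{66}{481}\right) = - \frac{264}{481}$)
$\left(M{\left(8 \right)} + E{\left(-9 \right)}\right) \left(2140 - 2711\right) = \left(- \frac{264}{481} - 5\right) \left(2140 - 2711\right) = \left(- \frac{2669}{481}\right) \left(-571\right) = \frac{1523999}{481}$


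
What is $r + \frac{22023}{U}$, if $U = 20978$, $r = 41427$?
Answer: $\frac{869077629}{20978} \approx 41428.0$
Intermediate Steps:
$r + \frac{22023}{U} = 41427 + \frac{22023}{20978} = \frac{869077629}{20978}$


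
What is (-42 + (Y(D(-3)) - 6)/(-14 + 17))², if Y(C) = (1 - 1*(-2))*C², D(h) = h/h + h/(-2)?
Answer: 22801/16 ≈ 1425.1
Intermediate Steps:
D(h) = 1 - h/2 (D(h) = 1 + h*(-½) = 1 - h/2)
Y(C) = 3*C² (Y(C) = (1 + 2)*C² = 3*C²)
(-42 + (Y(D(-3)) - 6)/(-14 + 17))² = (-42 + (3*(1 - ½*(-3))² - 6)/(-14 + 17))² = (-42 + (3*(1 + 3/2)² - 6)/3)² = (-42 + (3*(5/2)² - 6)*(⅓))² = (-42 + (3*(25/4) - 6)*(⅓))² = (-42 + (75/4 - 6)*(⅓))² = (-42 + (51/4)*(⅓))² = (-42 + 17/4)² = (-151/4)² = 22801/16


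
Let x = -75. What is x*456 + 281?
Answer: -33919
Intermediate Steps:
x*456 + 281 = -75*456 + 281 = -34200 + 281 = -33919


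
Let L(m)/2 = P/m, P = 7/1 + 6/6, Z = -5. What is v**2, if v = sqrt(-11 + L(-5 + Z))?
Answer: -63/5 ≈ -12.600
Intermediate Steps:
P = 8 (P = 7*1 + 6*(1/6) = 7 + 1 = 8)
L(m) = 16/m (L(m) = 2*(8/m) = 16/m)
v = 3*I*sqrt(35)/5 (v = sqrt(-11 + 16/(-5 - 5)) = sqrt(-11 + 16/(-10)) = sqrt(-11 + 16*(-1/10)) = sqrt(-11 - 8/5) = sqrt(-63/5) = 3*I*sqrt(35)/5 ≈ 3.5496*I)
v**2 = (3*I*sqrt(35)/5)**2 = -63/5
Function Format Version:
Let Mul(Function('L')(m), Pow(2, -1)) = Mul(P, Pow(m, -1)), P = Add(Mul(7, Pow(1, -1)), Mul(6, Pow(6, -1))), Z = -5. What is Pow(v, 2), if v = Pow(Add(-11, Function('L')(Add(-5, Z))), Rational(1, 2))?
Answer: Rational(-63, 5) ≈ -12.600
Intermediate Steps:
P = 8 (P = Add(Mul(7, 1), Mul(6, Rational(1, 6))) = Add(7, 1) = 8)
Function('L')(m) = Mul(16, Pow(m, -1)) (Function('L')(m) = Mul(2, Mul(8, Pow(m, -1))) = Mul(16, Pow(m, -1)))
v = Mul(Rational(3, 5), I, Pow(35, Rational(1, 2))) (v = Pow(Add(-11, Mul(16, Pow(Add(-5, -5), -1))), Rational(1, 2)) = Pow(Add(-11, Mul(16, Pow(-10, -1))), Rational(1, 2)) = Pow(Add(-11, Mul(16, Rational(-1, 10))), Rational(1, 2)) = Pow(Add(-11, Rational(-8, 5)), Rational(1, 2)) = Pow(Rational(-63, 5), Rational(1, 2)) = Mul(Rational(3, 5), I, Pow(35, Rational(1, 2))) ≈ Mul(3.5496, I))
Pow(v, 2) = Pow(Mul(Rational(3, 5), I, Pow(35, Rational(1, 2))), 2) = Rational(-63, 5)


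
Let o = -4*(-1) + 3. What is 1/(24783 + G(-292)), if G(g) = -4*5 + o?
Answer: 1/24770 ≈ 4.0371e-5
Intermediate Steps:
o = 7 (o = 4 + 3 = 7)
G(g) = -13 (G(g) = -4*5 + 7 = -20 + 7 = -13)
1/(24783 + G(-292)) = 1/(24783 - 13) = 1/24770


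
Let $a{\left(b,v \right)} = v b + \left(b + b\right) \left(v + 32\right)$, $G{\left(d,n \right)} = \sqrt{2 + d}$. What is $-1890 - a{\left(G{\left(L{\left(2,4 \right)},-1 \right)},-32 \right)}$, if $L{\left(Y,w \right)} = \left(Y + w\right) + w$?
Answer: $-1890 + 64 \sqrt{3} \approx -1779.1$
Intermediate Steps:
$L{\left(Y,w \right)} = Y + 2 w$
$a{\left(b,v \right)} = b v + 2 b \left(32 + v\right)$
$-1890 - a{\left(G{\left(L{\left(2,4 \right)},-1 \right)},-32 \right)} = -1890 - \sqrt{2 + \left(2 + 2 \cdot 4\right)} \left(64 + 3 \left(-32\right)\right) = -1890 - \sqrt{2 + \left(2 + 8\right)} \left(64 - 96\right) = -1890 - \sqrt{2 + 10} \left(-32\right) = -1890 - \sqrt{12} \left(-32\right) = -1890 - 2 \sqrt{3} \left(-32\right) = -1890 - - 64 \sqrt{3} = -1890 + 64 \sqrt{3}$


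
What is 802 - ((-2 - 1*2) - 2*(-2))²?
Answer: 802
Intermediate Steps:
802 - ((-2 - 1*2) - 2*(-2))² = 802 - ((-2 - 2) + 4)² = 802 - (-4 + 4)² = 802 - 1*0² = 802 - 1*0 = 802 + 0 = 802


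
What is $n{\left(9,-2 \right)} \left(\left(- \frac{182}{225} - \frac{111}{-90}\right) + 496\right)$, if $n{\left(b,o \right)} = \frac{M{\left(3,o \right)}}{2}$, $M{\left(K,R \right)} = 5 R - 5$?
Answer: $- \frac{223391}{60} \approx -3723.2$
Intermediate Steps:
$M{\left(K,R \right)} = -5 + 5 R$
$n{\left(b,o \right)} = - \frac{5}{2} + \frac{5 o}{2}$ ($n{\left(b,o \right)} = \frac{-5 + 5 o}{2} = \left(-5 + 5 o\right) \frac{1}{2} = - \frac{5}{2} + \frac{5 o}{2}$)
$n{\left(9,-2 \right)} \left(\left(- \frac{182}{225} - \frac{111}{-90}\right) + 496\right) = \left(- \frac{5}{2} + \frac{5}{2} \left(-2\right)\right) \left(\left(- \frac{182}{225} - \frac{111}{-90}\right) + 496\right) = \left(- \frac{5}{2} - 5\right) \left(\left(\left(-182\right) \frac{1}{225} - - \frac{37}{30}\right) + 496\right) = - \frac{15 \left(\left(- \frac{182}{225} + \frac{37}{30}\right) + 496\right)}{2} = - \frac{15 \left(\frac{191}{450} + 496\right)}{2} = \left(- \frac{15}{2}\right) \frac{223391}{450} = - \frac{223391}{60}$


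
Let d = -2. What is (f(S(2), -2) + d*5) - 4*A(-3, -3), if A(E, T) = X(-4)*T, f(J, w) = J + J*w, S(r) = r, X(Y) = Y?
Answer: -60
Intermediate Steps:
A(E, T) = -4*T
(f(S(2), -2) + d*5) - 4*A(-3, -3) = (2*(1 - 2) - 2*5) - (-16)*(-3) = (2*(-1) - 10) - 4*12 = (-2 - 10) - 48 = -12 - 48 = -60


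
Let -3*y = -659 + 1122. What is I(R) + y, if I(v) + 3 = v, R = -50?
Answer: -622/3 ≈ -207.33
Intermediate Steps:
I(v) = -3 + v
y = -463/3 (y = -(-659 + 1122)/3 = -⅓*463 = -463/3 ≈ -154.33)
I(R) + y = (-3 - 50) - 463/3 = -53 - 463/3 = -622/3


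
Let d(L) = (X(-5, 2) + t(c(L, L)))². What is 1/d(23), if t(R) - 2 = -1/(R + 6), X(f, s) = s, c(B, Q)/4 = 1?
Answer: 100/1521 ≈ 0.065746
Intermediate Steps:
c(B, Q) = 4 (c(B, Q) = 4*1 = 4)
t(R) = 2 - 1/(6 + R) (t(R) = 2 - 1/(R + 6) = 2 - 1/(6 + R))
d(L) = 1521/100 (d(L) = (2 + (11 + 2*4)/(6 + 4))² = (2 + (11 + 8)/10)² = (2 + (⅒)*19)² = (2 + 19/10)² = (39/10)² = 1521/100)
1/d(23) = 1/(1521/100) = 100/1521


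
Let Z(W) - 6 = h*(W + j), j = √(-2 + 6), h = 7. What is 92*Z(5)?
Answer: 5060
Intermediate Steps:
j = 2 (j = √4 = 2)
Z(W) = 20 + 7*W (Z(W) = 6 + 7*(W + 2) = 6 + 7*(2 + W) = 6 + (14 + 7*W) = 20 + 7*W)
92*Z(5) = 92*(20 + 7*5) = 92*(20 + 35) = 92*55 = 5060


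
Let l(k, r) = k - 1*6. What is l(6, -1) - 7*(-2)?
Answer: 14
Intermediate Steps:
l(k, r) = -6 + k (l(k, r) = k - 6 = -6 + k)
l(6, -1) - 7*(-2) = (-6 + 6) - 7*(-2) = 0 + 14 = 14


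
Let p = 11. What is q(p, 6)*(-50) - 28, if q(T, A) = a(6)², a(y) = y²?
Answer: -64828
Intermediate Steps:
q(T, A) = 1296 (q(T, A) = (6²)² = 36² = 1296)
q(p, 6)*(-50) - 28 = 1296*(-50) - 28 = -64800 - 28 = -64828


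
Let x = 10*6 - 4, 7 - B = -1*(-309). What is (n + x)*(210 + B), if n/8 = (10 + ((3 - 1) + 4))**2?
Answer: -193568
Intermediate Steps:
n = 2048 (n = 8*(10 + ((3 - 1) + 4))**2 = 8*(10 + (2 + 4))**2 = 8*(10 + 6)**2 = 8*16**2 = 8*256 = 2048)
B = -302 (B = 7 - (-1)*(-309) = 7 - 1*309 = 7 - 309 = -302)
x = 56 (x = 60 - 4 = 56)
(n + x)*(210 + B) = (2048 + 56)*(210 - 302) = 2104*(-92) = -193568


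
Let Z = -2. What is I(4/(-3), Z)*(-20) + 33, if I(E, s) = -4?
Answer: 113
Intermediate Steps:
I(4/(-3), Z)*(-20) + 33 = -4*(-20) + 33 = 80 + 33 = 113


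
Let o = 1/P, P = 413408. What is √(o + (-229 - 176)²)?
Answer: √1752055329179438/103352 ≈ 405.00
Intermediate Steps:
o = 1/413408 ≈ 2.4189e-6
√(o + (-229 - 176)²) = √(1/413408 + (-229 - 176)²) = √(1/413408 + (-405)²) = √(1/413408 + 164025) = √(67809247201/413408) = √1752055329179438/103352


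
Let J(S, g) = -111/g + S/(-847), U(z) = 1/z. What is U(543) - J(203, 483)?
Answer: 4985759/10578183 ≈ 0.47132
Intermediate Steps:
J(S, g) = -111/g - S/847 (J(S, g) = -111/g + S*(-1/847) = -111/g - S/847)
U(543) - J(203, 483) = 1/543 - (-111/483 - 1/847*203) = 1/543 - (-111*1/483 - 29/121) = 1/543 - (-37/161 - 29/121) = 1/543 - 1*(-9146/19481) = 1/543 + 9146/19481 = 4985759/10578183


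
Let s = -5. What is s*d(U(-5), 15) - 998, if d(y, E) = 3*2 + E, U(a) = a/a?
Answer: -1103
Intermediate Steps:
U(a) = 1
d(y, E) = 6 + E
s*d(U(-5), 15) - 998 = -5*(6 + 15) - 998 = -5*21 - 998 = -105 - 998 = -1103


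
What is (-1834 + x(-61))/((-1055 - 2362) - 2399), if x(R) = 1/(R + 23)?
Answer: 69693/221008 ≈ 0.31534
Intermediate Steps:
x(R) = 1/(23 + R)
(-1834 + x(-61))/((-1055 - 2362) - 2399) = (-1834 + 1/(23 - 61))/((-1055 - 2362) - 2399) = (-1834 + 1/(-38))/(-3417 - 2399) = (-1834 - 1/38)/(-5816) = -69693/38*(-1/5816) = 69693/221008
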